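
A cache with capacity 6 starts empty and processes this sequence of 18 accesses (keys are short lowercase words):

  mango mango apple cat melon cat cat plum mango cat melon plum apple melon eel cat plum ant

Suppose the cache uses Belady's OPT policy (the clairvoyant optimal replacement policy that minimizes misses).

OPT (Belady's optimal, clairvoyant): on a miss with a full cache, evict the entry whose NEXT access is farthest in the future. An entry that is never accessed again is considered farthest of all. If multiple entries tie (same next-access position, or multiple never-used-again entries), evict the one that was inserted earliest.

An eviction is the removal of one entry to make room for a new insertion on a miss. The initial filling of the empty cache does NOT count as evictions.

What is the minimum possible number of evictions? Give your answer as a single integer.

Answer: 1

Derivation:
OPT (Belady) simulation (capacity=6):
  1. access mango: MISS. Cache: [mango]
  2. access mango: HIT. Next use of mango: step 9. Cache: [mango]
  3. access apple: MISS. Cache: [mango apple]
  4. access cat: MISS. Cache: [mango apple cat]
  5. access melon: MISS. Cache: [mango apple cat melon]
  6. access cat: HIT. Next use of cat: step 7. Cache: [mango apple cat melon]
  7. access cat: HIT. Next use of cat: step 10. Cache: [mango apple cat melon]
  8. access plum: MISS. Cache: [mango apple cat melon plum]
  9. access mango: HIT. Next use of mango: never. Cache: [mango apple cat melon plum]
  10. access cat: HIT. Next use of cat: step 16. Cache: [mango apple cat melon plum]
  11. access melon: HIT. Next use of melon: step 14. Cache: [mango apple cat melon plum]
  12. access plum: HIT. Next use of plum: step 17. Cache: [mango apple cat melon plum]
  13. access apple: HIT. Next use of apple: never. Cache: [mango apple cat melon plum]
  14. access melon: HIT. Next use of melon: never. Cache: [mango apple cat melon plum]
  15. access eel: MISS. Cache: [mango apple cat melon plum eel]
  16. access cat: HIT. Next use of cat: never. Cache: [mango apple cat melon plum eel]
  17. access plum: HIT. Next use of plum: never. Cache: [mango apple cat melon plum eel]
  18. access ant: MISS, evict mango (next use: never). Cache: [apple cat melon plum eel ant]
Total: 11 hits, 7 misses, 1 evictions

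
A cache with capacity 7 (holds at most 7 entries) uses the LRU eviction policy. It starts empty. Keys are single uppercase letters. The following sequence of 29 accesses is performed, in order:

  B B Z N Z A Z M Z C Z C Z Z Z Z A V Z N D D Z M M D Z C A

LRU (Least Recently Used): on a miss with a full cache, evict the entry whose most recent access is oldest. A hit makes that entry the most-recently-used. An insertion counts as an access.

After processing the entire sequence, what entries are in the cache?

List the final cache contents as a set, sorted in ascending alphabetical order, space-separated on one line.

Answer: A C D M N V Z

Derivation:
LRU simulation (capacity=7):
  1. access B: MISS. Cache (LRU->MRU): [B]
  2. access B: HIT. Cache (LRU->MRU): [B]
  3. access Z: MISS. Cache (LRU->MRU): [B Z]
  4. access N: MISS. Cache (LRU->MRU): [B Z N]
  5. access Z: HIT. Cache (LRU->MRU): [B N Z]
  6. access A: MISS. Cache (LRU->MRU): [B N Z A]
  7. access Z: HIT. Cache (LRU->MRU): [B N A Z]
  8. access M: MISS. Cache (LRU->MRU): [B N A Z M]
  9. access Z: HIT. Cache (LRU->MRU): [B N A M Z]
  10. access C: MISS. Cache (LRU->MRU): [B N A M Z C]
  11. access Z: HIT. Cache (LRU->MRU): [B N A M C Z]
  12. access C: HIT. Cache (LRU->MRU): [B N A M Z C]
  13. access Z: HIT. Cache (LRU->MRU): [B N A M C Z]
  14. access Z: HIT. Cache (LRU->MRU): [B N A M C Z]
  15. access Z: HIT. Cache (LRU->MRU): [B N A M C Z]
  16. access Z: HIT. Cache (LRU->MRU): [B N A M C Z]
  17. access A: HIT. Cache (LRU->MRU): [B N M C Z A]
  18. access V: MISS. Cache (LRU->MRU): [B N M C Z A V]
  19. access Z: HIT. Cache (LRU->MRU): [B N M C A V Z]
  20. access N: HIT. Cache (LRU->MRU): [B M C A V Z N]
  21. access D: MISS, evict B. Cache (LRU->MRU): [M C A V Z N D]
  22. access D: HIT. Cache (LRU->MRU): [M C A V Z N D]
  23. access Z: HIT. Cache (LRU->MRU): [M C A V N D Z]
  24. access M: HIT. Cache (LRU->MRU): [C A V N D Z M]
  25. access M: HIT. Cache (LRU->MRU): [C A V N D Z M]
  26. access D: HIT. Cache (LRU->MRU): [C A V N Z M D]
  27. access Z: HIT. Cache (LRU->MRU): [C A V N M D Z]
  28. access C: HIT. Cache (LRU->MRU): [A V N M D Z C]
  29. access A: HIT. Cache (LRU->MRU): [V N M D Z C A]
Total: 21 hits, 8 misses, 1 evictions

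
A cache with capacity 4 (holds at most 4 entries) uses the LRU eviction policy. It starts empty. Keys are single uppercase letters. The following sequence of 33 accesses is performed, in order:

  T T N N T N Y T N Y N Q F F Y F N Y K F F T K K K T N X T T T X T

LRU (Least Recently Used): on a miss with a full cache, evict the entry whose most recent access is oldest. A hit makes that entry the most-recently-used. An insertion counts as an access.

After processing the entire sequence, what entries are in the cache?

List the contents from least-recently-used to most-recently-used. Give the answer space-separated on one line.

LRU simulation (capacity=4):
  1. access T: MISS. Cache (LRU->MRU): [T]
  2. access T: HIT. Cache (LRU->MRU): [T]
  3. access N: MISS. Cache (LRU->MRU): [T N]
  4. access N: HIT. Cache (LRU->MRU): [T N]
  5. access T: HIT. Cache (LRU->MRU): [N T]
  6. access N: HIT. Cache (LRU->MRU): [T N]
  7. access Y: MISS. Cache (LRU->MRU): [T N Y]
  8. access T: HIT. Cache (LRU->MRU): [N Y T]
  9. access N: HIT. Cache (LRU->MRU): [Y T N]
  10. access Y: HIT. Cache (LRU->MRU): [T N Y]
  11. access N: HIT. Cache (LRU->MRU): [T Y N]
  12. access Q: MISS. Cache (LRU->MRU): [T Y N Q]
  13. access F: MISS, evict T. Cache (LRU->MRU): [Y N Q F]
  14. access F: HIT. Cache (LRU->MRU): [Y N Q F]
  15. access Y: HIT. Cache (LRU->MRU): [N Q F Y]
  16. access F: HIT. Cache (LRU->MRU): [N Q Y F]
  17. access N: HIT. Cache (LRU->MRU): [Q Y F N]
  18. access Y: HIT. Cache (LRU->MRU): [Q F N Y]
  19. access K: MISS, evict Q. Cache (LRU->MRU): [F N Y K]
  20. access F: HIT. Cache (LRU->MRU): [N Y K F]
  21. access F: HIT. Cache (LRU->MRU): [N Y K F]
  22. access T: MISS, evict N. Cache (LRU->MRU): [Y K F T]
  23. access K: HIT. Cache (LRU->MRU): [Y F T K]
  24. access K: HIT. Cache (LRU->MRU): [Y F T K]
  25. access K: HIT. Cache (LRU->MRU): [Y F T K]
  26. access T: HIT. Cache (LRU->MRU): [Y F K T]
  27. access N: MISS, evict Y. Cache (LRU->MRU): [F K T N]
  28. access X: MISS, evict F. Cache (LRU->MRU): [K T N X]
  29. access T: HIT. Cache (LRU->MRU): [K N X T]
  30. access T: HIT. Cache (LRU->MRU): [K N X T]
  31. access T: HIT. Cache (LRU->MRU): [K N X T]
  32. access X: HIT. Cache (LRU->MRU): [K N T X]
  33. access T: HIT. Cache (LRU->MRU): [K N X T]
Total: 24 hits, 9 misses, 5 evictions

Answer: K N X T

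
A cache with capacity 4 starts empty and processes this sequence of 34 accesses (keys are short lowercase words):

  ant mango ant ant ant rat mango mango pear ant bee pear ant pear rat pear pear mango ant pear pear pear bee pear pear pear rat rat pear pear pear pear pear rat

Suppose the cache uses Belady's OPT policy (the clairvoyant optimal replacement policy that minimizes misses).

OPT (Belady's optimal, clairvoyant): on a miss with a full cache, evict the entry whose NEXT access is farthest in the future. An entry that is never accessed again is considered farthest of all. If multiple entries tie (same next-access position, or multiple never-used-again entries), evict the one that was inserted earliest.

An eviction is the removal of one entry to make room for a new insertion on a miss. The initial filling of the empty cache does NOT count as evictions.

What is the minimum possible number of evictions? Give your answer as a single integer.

OPT (Belady) simulation (capacity=4):
  1. access ant: MISS. Cache: [ant]
  2. access mango: MISS. Cache: [ant mango]
  3. access ant: HIT. Next use of ant: step 4. Cache: [ant mango]
  4. access ant: HIT. Next use of ant: step 5. Cache: [ant mango]
  5. access ant: HIT. Next use of ant: step 10. Cache: [ant mango]
  6. access rat: MISS. Cache: [ant mango rat]
  7. access mango: HIT. Next use of mango: step 8. Cache: [ant mango rat]
  8. access mango: HIT. Next use of mango: step 18. Cache: [ant mango rat]
  9. access pear: MISS. Cache: [ant mango rat pear]
  10. access ant: HIT. Next use of ant: step 13. Cache: [ant mango rat pear]
  11. access bee: MISS, evict mango (next use: step 18). Cache: [ant rat pear bee]
  12. access pear: HIT. Next use of pear: step 14. Cache: [ant rat pear bee]
  13. access ant: HIT. Next use of ant: step 19. Cache: [ant rat pear bee]
  14. access pear: HIT. Next use of pear: step 16. Cache: [ant rat pear bee]
  15. access rat: HIT. Next use of rat: step 27. Cache: [ant rat pear bee]
  16. access pear: HIT. Next use of pear: step 17. Cache: [ant rat pear bee]
  17. access pear: HIT. Next use of pear: step 20. Cache: [ant rat pear bee]
  18. access mango: MISS, evict rat (next use: step 27). Cache: [ant pear bee mango]
  19. access ant: HIT. Next use of ant: never. Cache: [ant pear bee mango]
  20. access pear: HIT. Next use of pear: step 21. Cache: [ant pear bee mango]
  21. access pear: HIT. Next use of pear: step 22. Cache: [ant pear bee mango]
  22. access pear: HIT. Next use of pear: step 24. Cache: [ant pear bee mango]
  23. access bee: HIT. Next use of bee: never. Cache: [ant pear bee mango]
  24. access pear: HIT. Next use of pear: step 25. Cache: [ant pear bee mango]
  25. access pear: HIT. Next use of pear: step 26. Cache: [ant pear bee mango]
  26. access pear: HIT. Next use of pear: step 29. Cache: [ant pear bee mango]
  27. access rat: MISS, evict ant (next use: never). Cache: [pear bee mango rat]
  28. access rat: HIT. Next use of rat: step 34. Cache: [pear bee mango rat]
  29. access pear: HIT. Next use of pear: step 30. Cache: [pear bee mango rat]
  30. access pear: HIT. Next use of pear: step 31. Cache: [pear bee mango rat]
  31. access pear: HIT. Next use of pear: step 32. Cache: [pear bee mango rat]
  32. access pear: HIT. Next use of pear: step 33. Cache: [pear bee mango rat]
  33. access pear: HIT. Next use of pear: never. Cache: [pear bee mango rat]
  34. access rat: HIT. Next use of rat: never. Cache: [pear bee mango rat]
Total: 27 hits, 7 misses, 3 evictions

Answer: 3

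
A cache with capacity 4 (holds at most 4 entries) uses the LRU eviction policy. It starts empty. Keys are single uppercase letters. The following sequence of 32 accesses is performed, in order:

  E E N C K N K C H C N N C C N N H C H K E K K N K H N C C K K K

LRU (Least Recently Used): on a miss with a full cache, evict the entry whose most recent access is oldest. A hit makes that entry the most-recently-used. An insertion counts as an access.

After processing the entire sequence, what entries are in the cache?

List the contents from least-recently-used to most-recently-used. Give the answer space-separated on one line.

LRU simulation (capacity=4):
  1. access E: MISS. Cache (LRU->MRU): [E]
  2. access E: HIT. Cache (LRU->MRU): [E]
  3. access N: MISS. Cache (LRU->MRU): [E N]
  4. access C: MISS. Cache (LRU->MRU): [E N C]
  5. access K: MISS. Cache (LRU->MRU): [E N C K]
  6. access N: HIT. Cache (LRU->MRU): [E C K N]
  7. access K: HIT. Cache (LRU->MRU): [E C N K]
  8. access C: HIT. Cache (LRU->MRU): [E N K C]
  9. access H: MISS, evict E. Cache (LRU->MRU): [N K C H]
  10. access C: HIT. Cache (LRU->MRU): [N K H C]
  11. access N: HIT. Cache (LRU->MRU): [K H C N]
  12. access N: HIT. Cache (LRU->MRU): [K H C N]
  13. access C: HIT. Cache (LRU->MRU): [K H N C]
  14. access C: HIT. Cache (LRU->MRU): [K H N C]
  15. access N: HIT. Cache (LRU->MRU): [K H C N]
  16. access N: HIT. Cache (LRU->MRU): [K H C N]
  17. access H: HIT. Cache (LRU->MRU): [K C N H]
  18. access C: HIT. Cache (LRU->MRU): [K N H C]
  19. access H: HIT. Cache (LRU->MRU): [K N C H]
  20. access K: HIT. Cache (LRU->MRU): [N C H K]
  21. access E: MISS, evict N. Cache (LRU->MRU): [C H K E]
  22. access K: HIT. Cache (LRU->MRU): [C H E K]
  23. access K: HIT. Cache (LRU->MRU): [C H E K]
  24. access N: MISS, evict C. Cache (LRU->MRU): [H E K N]
  25. access K: HIT. Cache (LRU->MRU): [H E N K]
  26. access H: HIT. Cache (LRU->MRU): [E N K H]
  27. access N: HIT. Cache (LRU->MRU): [E K H N]
  28. access C: MISS, evict E. Cache (LRU->MRU): [K H N C]
  29. access C: HIT. Cache (LRU->MRU): [K H N C]
  30. access K: HIT. Cache (LRU->MRU): [H N C K]
  31. access K: HIT. Cache (LRU->MRU): [H N C K]
  32. access K: HIT. Cache (LRU->MRU): [H N C K]
Total: 24 hits, 8 misses, 4 evictions

Answer: H N C K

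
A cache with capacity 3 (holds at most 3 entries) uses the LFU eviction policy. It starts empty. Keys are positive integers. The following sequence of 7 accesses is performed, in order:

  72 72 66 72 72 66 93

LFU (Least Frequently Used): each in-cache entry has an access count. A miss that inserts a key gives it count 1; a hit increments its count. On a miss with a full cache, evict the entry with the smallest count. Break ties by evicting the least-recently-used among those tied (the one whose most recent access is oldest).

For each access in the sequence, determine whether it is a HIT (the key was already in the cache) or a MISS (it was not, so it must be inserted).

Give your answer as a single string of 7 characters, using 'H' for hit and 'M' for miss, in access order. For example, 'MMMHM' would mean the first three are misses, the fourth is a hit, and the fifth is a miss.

LFU simulation (capacity=3):
  1. access 72: MISS. Cache: [72(c=1)]
  2. access 72: HIT, count now 2. Cache: [72(c=2)]
  3. access 66: MISS. Cache: [66(c=1) 72(c=2)]
  4. access 72: HIT, count now 3. Cache: [66(c=1) 72(c=3)]
  5. access 72: HIT, count now 4. Cache: [66(c=1) 72(c=4)]
  6. access 66: HIT, count now 2. Cache: [66(c=2) 72(c=4)]
  7. access 93: MISS. Cache: [93(c=1) 66(c=2) 72(c=4)]
Total: 4 hits, 3 misses, 0 evictions

Answer: MHMHHHM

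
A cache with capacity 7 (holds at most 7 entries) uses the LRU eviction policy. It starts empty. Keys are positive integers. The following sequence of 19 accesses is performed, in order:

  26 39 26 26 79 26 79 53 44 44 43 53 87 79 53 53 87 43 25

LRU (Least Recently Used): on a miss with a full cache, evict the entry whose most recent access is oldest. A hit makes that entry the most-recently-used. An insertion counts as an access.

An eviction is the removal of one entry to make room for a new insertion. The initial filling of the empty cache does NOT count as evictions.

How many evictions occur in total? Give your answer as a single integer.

Answer: 1

Derivation:
LRU simulation (capacity=7):
  1. access 26: MISS. Cache (LRU->MRU): [26]
  2. access 39: MISS. Cache (LRU->MRU): [26 39]
  3. access 26: HIT. Cache (LRU->MRU): [39 26]
  4. access 26: HIT. Cache (LRU->MRU): [39 26]
  5. access 79: MISS. Cache (LRU->MRU): [39 26 79]
  6. access 26: HIT. Cache (LRU->MRU): [39 79 26]
  7. access 79: HIT. Cache (LRU->MRU): [39 26 79]
  8. access 53: MISS. Cache (LRU->MRU): [39 26 79 53]
  9. access 44: MISS. Cache (LRU->MRU): [39 26 79 53 44]
  10. access 44: HIT. Cache (LRU->MRU): [39 26 79 53 44]
  11. access 43: MISS. Cache (LRU->MRU): [39 26 79 53 44 43]
  12. access 53: HIT. Cache (LRU->MRU): [39 26 79 44 43 53]
  13. access 87: MISS. Cache (LRU->MRU): [39 26 79 44 43 53 87]
  14. access 79: HIT. Cache (LRU->MRU): [39 26 44 43 53 87 79]
  15. access 53: HIT. Cache (LRU->MRU): [39 26 44 43 87 79 53]
  16. access 53: HIT. Cache (LRU->MRU): [39 26 44 43 87 79 53]
  17. access 87: HIT. Cache (LRU->MRU): [39 26 44 43 79 53 87]
  18. access 43: HIT. Cache (LRU->MRU): [39 26 44 79 53 87 43]
  19. access 25: MISS, evict 39. Cache (LRU->MRU): [26 44 79 53 87 43 25]
Total: 11 hits, 8 misses, 1 evictions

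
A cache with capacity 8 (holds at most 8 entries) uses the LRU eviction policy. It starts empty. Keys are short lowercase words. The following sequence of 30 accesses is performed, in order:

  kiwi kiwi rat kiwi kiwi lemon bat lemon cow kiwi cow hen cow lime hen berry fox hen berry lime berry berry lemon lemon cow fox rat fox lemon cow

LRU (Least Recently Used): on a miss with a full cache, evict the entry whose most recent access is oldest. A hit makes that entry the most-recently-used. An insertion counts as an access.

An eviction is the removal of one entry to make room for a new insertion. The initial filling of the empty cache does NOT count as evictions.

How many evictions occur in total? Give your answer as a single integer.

Answer: 2

Derivation:
LRU simulation (capacity=8):
  1. access kiwi: MISS. Cache (LRU->MRU): [kiwi]
  2. access kiwi: HIT. Cache (LRU->MRU): [kiwi]
  3. access rat: MISS. Cache (LRU->MRU): [kiwi rat]
  4. access kiwi: HIT. Cache (LRU->MRU): [rat kiwi]
  5. access kiwi: HIT. Cache (LRU->MRU): [rat kiwi]
  6. access lemon: MISS. Cache (LRU->MRU): [rat kiwi lemon]
  7. access bat: MISS. Cache (LRU->MRU): [rat kiwi lemon bat]
  8. access lemon: HIT. Cache (LRU->MRU): [rat kiwi bat lemon]
  9. access cow: MISS. Cache (LRU->MRU): [rat kiwi bat lemon cow]
  10. access kiwi: HIT. Cache (LRU->MRU): [rat bat lemon cow kiwi]
  11. access cow: HIT. Cache (LRU->MRU): [rat bat lemon kiwi cow]
  12. access hen: MISS. Cache (LRU->MRU): [rat bat lemon kiwi cow hen]
  13. access cow: HIT. Cache (LRU->MRU): [rat bat lemon kiwi hen cow]
  14. access lime: MISS. Cache (LRU->MRU): [rat bat lemon kiwi hen cow lime]
  15. access hen: HIT. Cache (LRU->MRU): [rat bat lemon kiwi cow lime hen]
  16. access berry: MISS. Cache (LRU->MRU): [rat bat lemon kiwi cow lime hen berry]
  17. access fox: MISS, evict rat. Cache (LRU->MRU): [bat lemon kiwi cow lime hen berry fox]
  18. access hen: HIT. Cache (LRU->MRU): [bat lemon kiwi cow lime berry fox hen]
  19. access berry: HIT. Cache (LRU->MRU): [bat lemon kiwi cow lime fox hen berry]
  20. access lime: HIT. Cache (LRU->MRU): [bat lemon kiwi cow fox hen berry lime]
  21. access berry: HIT. Cache (LRU->MRU): [bat lemon kiwi cow fox hen lime berry]
  22. access berry: HIT. Cache (LRU->MRU): [bat lemon kiwi cow fox hen lime berry]
  23. access lemon: HIT. Cache (LRU->MRU): [bat kiwi cow fox hen lime berry lemon]
  24. access lemon: HIT. Cache (LRU->MRU): [bat kiwi cow fox hen lime berry lemon]
  25. access cow: HIT. Cache (LRU->MRU): [bat kiwi fox hen lime berry lemon cow]
  26. access fox: HIT. Cache (LRU->MRU): [bat kiwi hen lime berry lemon cow fox]
  27. access rat: MISS, evict bat. Cache (LRU->MRU): [kiwi hen lime berry lemon cow fox rat]
  28. access fox: HIT. Cache (LRU->MRU): [kiwi hen lime berry lemon cow rat fox]
  29. access lemon: HIT. Cache (LRU->MRU): [kiwi hen lime berry cow rat fox lemon]
  30. access cow: HIT. Cache (LRU->MRU): [kiwi hen lime berry rat fox lemon cow]
Total: 20 hits, 10 misses, 2 evictions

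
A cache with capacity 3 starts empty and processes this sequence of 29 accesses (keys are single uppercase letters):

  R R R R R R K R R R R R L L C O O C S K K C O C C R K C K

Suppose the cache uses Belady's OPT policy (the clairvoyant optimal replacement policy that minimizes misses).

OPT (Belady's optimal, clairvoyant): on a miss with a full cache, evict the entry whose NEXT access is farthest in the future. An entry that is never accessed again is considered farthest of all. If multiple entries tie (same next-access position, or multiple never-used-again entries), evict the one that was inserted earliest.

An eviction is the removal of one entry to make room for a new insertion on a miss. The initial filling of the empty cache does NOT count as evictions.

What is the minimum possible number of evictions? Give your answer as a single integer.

Answer: 5

Derivation:
OPT (Belady) simulation (capacity=3):
  1. access R: MISS. Cache: [R]
  2. access R: HIT. Next use of R: step 3. Cache: [R]
  3. access R: HIT. Next use of R: step 4. Cache: [R]
  4. access R: HIT. Next use of R: step 5. Cache: [R]
  5. access R: HIT. Next use of R: step 6. Cache: [R]
  6. access R: HIT. Next use of R: step 8. Cache: [R]
  7. access K: MISS. Cache: [R K]
  8. access R: HIT. Next use of R: step 9. Cache: [R K]
  9. access R: HIT. Next use of R: step 10. Cache: [R K]
  10. access R: HIT. Next use of R: step 11. Cache: [R K]
  11. access R: HIT. Next use of R: step 12. Cache: [R K]
  12. access R: HIT. Next use of R: step 26. Cache: [R K]
  13. access L: MISS. Cache: [R K L]
  14. access L: HIT. Next use of L: never. Cache: [R K L]
  15. access C: MISS, evict L (next use: never). Cache: [R K C]
  16. access O: MISS, evict R (next use: step 26). Cache: [K C O]
  17. access O: HIT. Next use of O: step 23. Cache: [K C O]
  18. access C: HIT. Next use of C: step 22. Cache: [K C O]
  19. access S: MISS, evict O (next use: step 23). Cache: [K C S]
  20. access K: HIT. Next use of K: step 21. Cache: [K C S]
  21. access K: HIT. Next use of K: step 27. Cache: [K C S]
  22. access C: HIT. Next use of C: step 24. Cache: [K C S]
  23. access O: MISS, evict S (next use: never). Cache: [K C O]
  24. access C: HIT. Next use of C: step 25. Cache: [K C O]
  25. access C: HIT. Next use of C: step 28. Cache: [K C O]
  26. access R: MISS, evict O (next use: never). Cache: [K C R]
  27. access K: HIT. Next use of K: step 29. Cache: [K C R]
  28. access C: HIT. Next use of C: never. Cache: [K C R]
  29. access K: HIT. Next use of K: never. Cache: [K C R]
Total: 21 hits, 8 misses, 5 evictions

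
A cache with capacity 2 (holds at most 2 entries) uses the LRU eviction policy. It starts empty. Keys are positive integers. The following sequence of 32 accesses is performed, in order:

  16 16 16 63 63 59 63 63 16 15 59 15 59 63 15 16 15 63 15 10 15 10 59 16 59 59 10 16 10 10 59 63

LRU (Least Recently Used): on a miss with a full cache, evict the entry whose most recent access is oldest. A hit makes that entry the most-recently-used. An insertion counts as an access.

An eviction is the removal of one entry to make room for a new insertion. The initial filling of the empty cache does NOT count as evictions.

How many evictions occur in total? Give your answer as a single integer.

Answer: 15

Derivation:
LRU simulation (capacity=2):
  1. access 16: MISS. Cache (LRU->MRU): [16]
  2. access 16: HIT. Cache (LRU->MRU): [16]
  3. access 16: HIT. Cache (LRU->MRU): [16]
  4. access 63: MISS. Cache (LRU->MRU): [16 63]
  5. access 63: HIT. Cache (LRU->MRU): [16 63]
  6. access 59: MISS, evict 16. Cache (LRU->MRU): [63 59]
  7. access 63: HIT. Cache (LRU->MRU): [59 63]
  8. access 63: HIT. Cache (LRU->MRU): [59 63]
  9. access 16: MISS, evict 59. Cache (LRU->MRU): [63 16]
  10. access 15: MISS, evict 63. Cache (LRU->MRU): [16 15]
  11. access 59: MISS, evict 16. Cache (LRU->MRU): [15 59]
  12. access 15: HIT. Cache (LRU->MRU): [59 15]
  13. access 59: HIT. Cache (LRU->MRU): [15 59]
  14. access 63: MISS, evict 15. Cache (LRU->MRU): [59 63]
  15. access 15: MISS, evict 59. Cache (LRU->MRU): [63 15]
  16. access 16: MISS, evict 63. Cache (LRU->MRU): [15 16]
  17. access 15: HIT. Cache (LRU->MRU): [16 15]
  18. access 63: MISS, evict 16. Cache (LRU->MRU): [15 63]
  19. access 15: HIT. Cache (LRU->MRU): [63 15]
  20. access 10: MISS, evict 63. Cache (LRU->MRU): [15 10]
  21. access 15: HIT. Cache (LRU->MRU): [10 15]
  22. access 10: HIT. Cache (LRU->MRU): [15 10]
  23. access 59: MISS, evict 15. Cache (LRU->MRU): [10 59]
  24. access 16: MISS, evict 10. Cache (LRU->MRU): [59 16]
  25. access 59: HIT. Cache (LRU->MRU): [16 59]
  26. access 59: HIT. Cache (LRU->MRU): [16 59]
  27. access 10: MISS, evict 16. Cache (LRU->MRU): [59 10]
  28. access 16: MISS, evict 59. Cache (LRU->MRU): [10 16]
  29. access 10: HIT. Cache (LRU->MRU): [16 10]
  30. access 10: HIT. Cache (LRU->MRU): [16 10]
  31. access 59: MISS, evict 16. Cache (LRU->MRU): [10 59]
  32. access 63: MISS, evict 10. Cache (LRU->MRU): [59 63]
Total: 15 hits, 17 misses, 15 evictions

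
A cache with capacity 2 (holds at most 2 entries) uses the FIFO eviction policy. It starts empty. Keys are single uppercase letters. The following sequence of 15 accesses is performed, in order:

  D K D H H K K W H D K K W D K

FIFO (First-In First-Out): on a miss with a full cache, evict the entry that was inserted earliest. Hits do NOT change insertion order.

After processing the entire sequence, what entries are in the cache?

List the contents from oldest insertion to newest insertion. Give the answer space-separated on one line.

Answer: D K

Derivation:
FIFO simulation (capacity=2):
  1. access D: MISS. Cache (old->new): [D]
  2. access K: MISS. Cache (old->new): [D K]
  3. access D: HIT. Cache (old->new): [D K]
  4. access H: MISS, evict D. Cache (old->new): [K H]
  5. access H: HIT. Cache (old->new): [K H]
  6. access K: HIT. Cache (old->new): [K H]
  7. access K: HIT. Cache (old->new): [K H]
  8. access W: MISS, evict K. Cache (old->new): [H W]
  9. access H: HIT. Cache (old->new): [H W]
  10. access D: MISS, evict H. Cache (old->new): [W D]
  11. access K: MISS, evict W. Cache (old->new): [D K]
  12. access K: HIT. Cache (old->new): [D K]
  13. access W: MISS, evict D. Cache (old->new): [K W]
  14. access D: MISS, evict K. Cache (old->new): [W D]
  15. access K: MISS, evict W. Cache (old->new): [D K]
Total: 6 hits, 9 misses, 7 evictions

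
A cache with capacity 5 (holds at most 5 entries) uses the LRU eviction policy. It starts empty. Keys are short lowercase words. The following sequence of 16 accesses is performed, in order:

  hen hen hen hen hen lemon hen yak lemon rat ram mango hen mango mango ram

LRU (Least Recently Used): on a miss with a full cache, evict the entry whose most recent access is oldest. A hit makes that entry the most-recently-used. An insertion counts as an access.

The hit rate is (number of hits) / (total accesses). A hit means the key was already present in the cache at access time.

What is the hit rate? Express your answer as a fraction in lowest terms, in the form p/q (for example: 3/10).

LRU simulation (capacity=5):
  1. access hen: MISS. Cache (LRU->MRU): [hen]
  2. access hen: HIT. Cache (LRU->MRU): [hen]
  3. access hen: HIT. Cache (LRU->MRU): [hen]
  4. access hen: HIT. Cache (LRU->MRU): [hen]
  5. access hen: HIT. Cache (LRU->MRU): [hen]
  6. access lemon: MISS. Cache (LRU->MRU): [hen lemon]
  7. access hen: HIT. Cache (LRU->MRU): [lemon hen]
  8. access yak: MISS. Cache (LRU->MRU): [lemon hen yak]
  9. access lemon: HIT. Cache (LRU->MRU): [hen yak lemon]
  10. access rat: MISS. Cache (LRU->MRU): [hen yak lemon rat]
  11. access ram: MISS. Cache (LRU->MRU): [hen yak lemon rat ram]
  12. access mango: MISS, evict hen. Cache (LRU->MRU): [yak lemon rat ram mango]
  13. access hen: MISS, evict yak. Cache (LRU->MRU): [lemon rat ram mango hen]
  14. access mango: HIT. Cache (LRU->MRU): [lemon rat ram hen mango]
  15. access mango: HIT. Cache (LRU->MRU): [lemon rat ram hen mango]
  16. access ram: HIT. Cache (LRU->MRU): [lemon rat hen mango ram]
Total: 9 hits, 7 misses, 2 evictions

Hit rate = 9/16

Answer: 9/16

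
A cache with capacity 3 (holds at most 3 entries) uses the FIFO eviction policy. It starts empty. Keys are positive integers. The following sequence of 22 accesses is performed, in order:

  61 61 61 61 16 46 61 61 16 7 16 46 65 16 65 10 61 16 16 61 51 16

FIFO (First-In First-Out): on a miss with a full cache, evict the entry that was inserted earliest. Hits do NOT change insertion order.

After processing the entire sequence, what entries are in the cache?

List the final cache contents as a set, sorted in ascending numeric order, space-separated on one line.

Answer: 16 51 61

Derivation:
FIFO simulation (capacity=3):
  1. access 61: MISS. Cache (old->new): [61]
  2. access 61: HIT. Cache (old->new): [61]
  3. access 61: HIT. Cache (old->new): [61]
  4. access 61: HIT. Cache (old->new): [61]
  5. access 16: MISS. Cache (old->new): [61 16]
  6. access 46: MISS. Cache (old->new): [61 16 46]
  7. access 61: HIT. Cache (old->new): [61 16 46]
  8. access 61: HIT. Cache (old->new): [61 16 46]
  9. access 16: HIT. Cache (old->new): [61 16 46]
  10. access 7: MISS, evict 61. Cache (old->new): [16 46 7]
  11. access 16: HIT. Cache (old->new): [16 46 7]
  12. access 46: HIT. Cache (old->new): [16 46 7]
  13. access 65: MISS, evict 16. Cache (old->new): [46 7 65]
  14. access 16: MISS, evict 46. Cache (old->new): [7 65 16]
  15. access 65: HIT. Cache (old->new): [7 65 16]
  16. access 10: MISS, evict 7. Cache (old->new): [65 16 10]
  17. access 61: MISS, evict 65. Cache (old->new): [16 10 61]
  18. access 16: HIT. Cache (old->new): [16 10 61]
  19. access 16: HIT. Cache (old->new): [16 10 61]
  20. access 61: HIT. Cache (old->new): [16 10 61]
  21. access 51: MISS, evict 16. Cache (old->new): [10 61 51]
  22. access 16: MISS, evict 10. Cache (old->new): [61 51 16]
Total: 12 hits, 10 misses, 7 evictions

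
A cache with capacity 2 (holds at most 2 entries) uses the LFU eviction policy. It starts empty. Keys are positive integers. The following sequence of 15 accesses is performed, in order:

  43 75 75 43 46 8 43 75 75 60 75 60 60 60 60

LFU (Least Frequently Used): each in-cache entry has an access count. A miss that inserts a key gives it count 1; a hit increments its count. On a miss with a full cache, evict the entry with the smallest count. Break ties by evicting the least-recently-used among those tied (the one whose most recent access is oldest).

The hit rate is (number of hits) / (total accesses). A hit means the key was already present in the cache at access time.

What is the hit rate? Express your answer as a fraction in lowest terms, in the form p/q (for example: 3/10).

LFU simulation (capacity=2):
  1. access 43: MISS. Cache: [43(c=1)]
  2. access 75: MISS. Cache: [43(c=1) 75(c=1)]
  3. access 75: HIT, count now 2. Cache: [43(c=1) 75(c=2)]
  4. access 43: HIT, count now 2. Cache: [75(c=2) 43(c=2)]
  5. access 46: MISS, evict 75(c=2). Cache: [46(c=1) 43(c=2)]
  6. access 8: MISS, evict 46(c=1). Cache: [8(c=1) 43(c=2)]
  7. access 43: HIT, count now 3. Cache: [8(c=1) 43(c=3)]
  8. access 75: MISS, evict 8(c=1). Cache: [75(c=1) 43(c=3)]
  9. access 75: HIT, count now 2. Cache: [75(c=2) 43(c=3)]
  10. access 60: MISS, evict 75(c=2). Cache: [60(c=1) 43(c=3)]
  11. access 75: MISS, evict 60(c=1). Cache: [75(c=1) 43(c=3)]
  12. access 60: MISS, evict 75(c=1). Cache: [60(c=1) 43(c=3)]
  13. access 60: HIT, count now 2. Cache: [60(c=2) 43(c=3)]
  14. access 60: HIT, count now 3. Cache: [43(c=3) 60(c=3)]
  15. access 60: HIT, count now 4. Cache: [43(c=3) 60(c=4)]
Total: 7 hits, 8 misses, 6 evictions

Hit rate = 7/15

Answer: 7/15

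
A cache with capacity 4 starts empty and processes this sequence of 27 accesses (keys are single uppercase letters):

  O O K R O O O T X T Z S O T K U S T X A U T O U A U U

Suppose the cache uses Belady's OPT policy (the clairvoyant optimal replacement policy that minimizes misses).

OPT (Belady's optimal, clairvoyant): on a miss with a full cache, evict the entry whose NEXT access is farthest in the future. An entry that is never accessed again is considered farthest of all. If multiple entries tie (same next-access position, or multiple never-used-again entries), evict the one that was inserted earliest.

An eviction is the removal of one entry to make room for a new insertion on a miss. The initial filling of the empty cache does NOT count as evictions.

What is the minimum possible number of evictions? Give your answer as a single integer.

OPT (Belady) simulation (capacity=4):
  1. access O: MISS. Cache: [O]
  2. access O: HIT. Next use of O: step 5. Cache: [O]
  3. access K: MISS. Cache: [O K]
  4. access R: MISS. Cache: [O K R]
  5. access O: HIT. Next use of O: step 6. Cache: [O K R]
  6. access O: HIT. Next use of O: step 7. Cache: [O K R]
  7. access O: HIT. Next use of O: step 13. Cache: [O K R]
  8. access T: MISS. Cache: [O K R T]
  9. access X: MISS, evict R (next use: never). Cache: [O K T X]
  10. access T: HIT. Next use of T: step 14. Cache: [O K T X]
  11. access Z: MISS, evict X (next use: step 19). Cache: [O K T Z]
  12. access S: MISS, evict Z (next use: never). Cache: [O K T S]
  13. access O: HIT. Next use of O: step 23. Cache: [O K T S]
  14. access T: HIT. Next use of T: step 18. Cache: [O K T S]
  15. access K: HIT. Next use of K: never. Cache: [O K T S]
  16. access U: MISS, evict K (next use: never). Cache: [O T S U]
  17. access S: HIT. Next use of S: never. Cache: [O T S U]
  18. access T: HIT. Next use of T: step 22. Cache: [O T S U]
  19. access X: MISS, evict S (next use: never). Cache: [O T U X]
  20. access A: MISS, evict X (next use: never). Cache: [O T U A]
  21. access U: HIT. Next use of U: step 24. Cache: [O T U A]
  22. access T: HIT. Next use of T: never. Cache: [O T U A]
  23. access O: HIT. Next use of O: never. Cache: [O T U A]
  24. access U: HIT. Next use of U: step 26. Cache: [O T U A]
  25. access A: HIT. Next use of A: never. Cache: [O T U A]
  26. access U: HIT. Next use of U: step 27. Cache: [O T U A]
  27. access U: HIT. Next use of U: never. Cache: [O T U A]
Total: 17 hits, 10 misses, 6 evictions

Answer: 6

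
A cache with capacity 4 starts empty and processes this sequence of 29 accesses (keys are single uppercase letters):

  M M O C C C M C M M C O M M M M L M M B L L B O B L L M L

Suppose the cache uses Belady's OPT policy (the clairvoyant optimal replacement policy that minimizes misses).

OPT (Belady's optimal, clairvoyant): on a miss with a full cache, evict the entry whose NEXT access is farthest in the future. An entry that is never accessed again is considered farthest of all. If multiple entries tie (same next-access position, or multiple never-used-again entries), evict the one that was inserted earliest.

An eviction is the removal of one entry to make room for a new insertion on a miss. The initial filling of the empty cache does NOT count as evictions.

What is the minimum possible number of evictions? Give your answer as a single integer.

OPT (Belady) simulation (capacity=4):
  1. access M: MISS. Cache: [M]
  2. access M: HIT. Next use of M: step 7. Cache: [M]
  3. access O: MISS. Cache: [M O]
  4. access C: MISS. Cache: [M O C]
  5. access C: HIT. Next use of C: step 6. Cache: [M O C]
  6. access C: HIT. Next use of C: step 8. Cache: [M O C]
  7. access M: HIT. Next use of M: step 9. Cache: [M O C]
  8. access C: HIT. Next use of C: step 11. Cache: [M O C]
  9. access M: HIT. Next use of M: step 10. Cache: [M O C]
  10. access M: HIT. Next use of M: step 13. Cache: [M O C]
  11. access C: HIT. Next use of C: never. Cache: [M O C]
  12. access O: HIT. Next use of O: step 24. Cache: [M O C]
  13. access M: HIT. Next use of M: step 14. Cache: [M O C]
  14. access M: HIT. Next use of M: step 15. Cache: [M O C]
  15. access M: HIT. Next use of M: step 16. Cache: [M O C]
  16. access M: HIT. Next use of M: step 18. Cache: [M O C]
  17. access L: MISS. Cache: [M O C L]
  18. access M: HIT. Next use of M: step 19. Cache: [M O C L]
  19. access M: HIT. Next use of M: step 28. Cache: [M O C L]
  20. access B: MISS, evict C (next use: never). Cache: [M O L B]
  21. access L: HIT. Next use of L: step 22. Cache: [M O L B]
  22. access L: HIT. Next use of L: step 26. Cache: [M O L B]
  23. access B: HIT. Next use of B: step 25. Cache: [M O L B]
  24. access O: HIT. Next use of O: never. Cache: [M O L B]
  25. access B: HIT. Next use of B: never. Cache: [M O L B]
  26. access L: HIT. Next use of L: step 27. Cache: [M O L B]
  27. access L: HIT. Next use of L: step 29. Cache: [M O L B]
  28. access M: HIT. Next use of M: never. Cache: [M O L B]
  29. access L: HIT. Next use of L: never. Cache: [M O L B]
Total: 24 hits, 5 misses, 1 evictions

Answer: 1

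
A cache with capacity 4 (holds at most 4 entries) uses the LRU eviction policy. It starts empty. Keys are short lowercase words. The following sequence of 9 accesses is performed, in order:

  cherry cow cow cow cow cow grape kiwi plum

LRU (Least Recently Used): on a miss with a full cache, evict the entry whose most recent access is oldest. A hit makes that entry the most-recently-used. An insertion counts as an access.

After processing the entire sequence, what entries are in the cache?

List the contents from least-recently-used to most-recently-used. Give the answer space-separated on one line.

Answer: cow grape kiwi plum

Derivation:
LRU simulation (capacity=4):
  1. access cherry: MISS. Cache (LRU->MRU): [cherry]
  2. access cow: MISS. Cache (LRU->MRU): [cherry cow]
  3. access cow: HIT. Cache (LRU->MRU): [cherry cow]
  4. access cow: HIT. Cache (LRU->MRU): [cherry cow]
  5. access cow: HIT. Cache (LRU->MRU): [cherry cow]
  6. access cow: HIT. Cache (LRU->MRU): [cherry cow]
  7. access grape: MISS. Cache (LRU->MRU): [cherry cow grape]
  8. access kiwi: MISS. Cache (LRU->MRU): [cherry cow grape kiwi]
  9. access plum: MISS, evict cherry. Cache (LRU->MRU): [cow grape kiwi plum]
Total: 4 hits, 5 misses, 1 evictions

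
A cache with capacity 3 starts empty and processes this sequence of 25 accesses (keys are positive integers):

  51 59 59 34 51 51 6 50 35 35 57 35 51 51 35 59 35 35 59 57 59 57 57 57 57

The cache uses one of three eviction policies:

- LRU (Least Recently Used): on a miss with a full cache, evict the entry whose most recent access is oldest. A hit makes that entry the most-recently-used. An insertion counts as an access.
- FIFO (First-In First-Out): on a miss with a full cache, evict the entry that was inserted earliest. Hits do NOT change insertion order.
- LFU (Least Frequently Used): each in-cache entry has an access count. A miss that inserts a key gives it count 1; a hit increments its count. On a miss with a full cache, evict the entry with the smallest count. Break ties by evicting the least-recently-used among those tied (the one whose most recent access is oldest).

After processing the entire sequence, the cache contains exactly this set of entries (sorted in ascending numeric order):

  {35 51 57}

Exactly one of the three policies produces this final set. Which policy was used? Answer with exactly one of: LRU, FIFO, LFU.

Simulating under each policy and comparing final sets:
  LRU: final set = {35 57 59} -> differs
  FIFO: final set = {35 57 59} -> differs
  LFU: final set = {35 51 57} -> MATCHES target
Only LFU produces the target set.

Answer: LFU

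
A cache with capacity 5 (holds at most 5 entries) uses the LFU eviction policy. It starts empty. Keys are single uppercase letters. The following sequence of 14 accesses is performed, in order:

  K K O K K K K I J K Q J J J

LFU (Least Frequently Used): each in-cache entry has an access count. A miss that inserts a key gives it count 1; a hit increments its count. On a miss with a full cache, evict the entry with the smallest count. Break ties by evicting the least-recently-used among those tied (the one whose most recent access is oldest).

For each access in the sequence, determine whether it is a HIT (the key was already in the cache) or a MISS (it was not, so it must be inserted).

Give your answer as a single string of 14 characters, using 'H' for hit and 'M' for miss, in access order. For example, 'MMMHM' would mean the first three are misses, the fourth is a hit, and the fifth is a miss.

LFU simulation (capacity=5):
  1. access K: MISS. Cache: [K(c=1)]
  2. access K: HIT, count now 2. Cache: [K(c=2)]
  3. access O: MISS. Cache: [O(c=1) K(c=2)]
  4. access K: HIT, count now 3. Cache: [O(c=1) K(c=3)]
  5. access K: HIT, count now 4. Cache: [O(c=1) K(c=4)]
  6. access K: HIT, count now 5. Cache: [O(c=1) K(c=5)]
  7. access K: HIT, count now 6. Cache: [O(c=1) K(c=6)]
  8. access I: MISS. Cache: [O(c=1) I(c=1) K(c=6)]
  9. access J: MISS. Cache: [O(c=1) I(c=1) J(c=1) K(c=6)]
  10. access K: HIT, count now 7. Cache: [O(c=1) I(c=1) J(c=1) K(c=7)]
  11. access Q: MISS. Cache: [O(c=1) I(c=1) J(c=1) Q(c=1) K(c=7)]
  12. access J: HIT, count now 2. Cache: [O(c=1) I(c=1) Q(c=1) J(c=2) K(c=7)]
  13. access J: HIT, count now 3. Cache: [O(c=1) I(c=1) Q(c=1) J(c=3) K(c=7)]
  14. access J: HIT, count now 4. Cache: [O(c=1) I(c=1) Q(c=1) J(c=4) K(c=7)]
Total: 9 hits, 5 misses, 0 evictions

Answer: MHMHHHHMMHMHHH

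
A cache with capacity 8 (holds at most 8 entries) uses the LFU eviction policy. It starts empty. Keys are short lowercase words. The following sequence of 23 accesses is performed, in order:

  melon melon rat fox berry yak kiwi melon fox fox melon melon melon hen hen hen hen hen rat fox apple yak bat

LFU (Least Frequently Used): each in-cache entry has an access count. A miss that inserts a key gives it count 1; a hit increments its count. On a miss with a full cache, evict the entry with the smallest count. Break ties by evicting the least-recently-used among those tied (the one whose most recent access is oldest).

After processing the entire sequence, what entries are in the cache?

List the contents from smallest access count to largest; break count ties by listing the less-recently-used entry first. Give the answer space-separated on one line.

Answer: kiwi apple bat rat yak fox hen melon

Derivation:
LFU simulation (capacity=8):
  1. access melon: MISS. Cache: [melon(c=1)]
  2. access melon: HIT, count now 2. Cache: [melon(c=2)]
  3. access rat: MISS. Cache: [rat(c=1) melon(c=2)]
  4. access fox: MISS. Cache: [rat(c=1) fox(c=1) melon(c=2)]
  5. access berry: MISS. Cache: [rat(c=1) fox(c=1) berry(c=1) melon(c=2)]
  6. access yak: MISS. Cache: [rat(c=1) fox(c=1) berry(c=1) yak(c=1) melon(c=2)]
  7. access kiwi: MISS. Cache: [rat(c=1) fox(c=1) berry(c=1) yak(c=1) kiwi(c=1) melon(c=2)]
  8. access melon: HIT, count now 3. Cache: [rat(c=1) fox(c=1) berry(c=1) yak(c=1) kiwi(c=1) melon(c=3)]
  9. access fox: HIT, count now 2. Cache: [rat(c=1) berry(c=1) yak(c=1) kiwi(c=1) fox(c=2) melon(c=3)]
  10. access fox: HIT, count now 3. Cache: [rat(c=1) berry(c=1) yak(c=1) kiwi(c=1) melon(c=3) fox(c=3)]
  11. access melon: HIT, count now 4. Cache: [rat(c=1) berry(c=1) yak(c=1) kiwi(c=1) fox(c=3) melon(c=4)]
  12. access melon: HIT, count now 5. Cache: [rat(c=1) berry(c=1) yak(c=1) kiwi(c=1) fox(c=3) melon(c=5)]
  13. access melon: HIT, count now 6. Cache: [rat(c=1) berry(c=1) yak(c=1) kiwi(c=1) fox(c=3) melon(c=6)]
  14. access hen: MISS. Cache: [rat(c=1) berry(c=1) yak(c=1) kiwi(c=1) hen(c=1) fox(c=3) melon(c=6)]
  15. access hen: HIT, count now 2. Cache: [rat(c=1) berry(c=1) yak(c=1) kiwi(c=1) hen(c=2) fox(c=3) melon(c=6)]
  16. access hen: HIT, count now 3. Cache: [rat(c=1) berry(c=1) yak(c=1) kiwi(c=1) fox(c=3) hen(c=3) melon(c=6)]
  17. access hen: HIT, count now 4. Cache: [rat(c=1) berry(c=1) yak(c=1) kiwi(c=1) fox(c=3) hen(c=4) melon(c=6)]
  18. access hen: HIT, count now 5. Cache: [rat(c=1) berry(c=1) yak(c=1) kiwi(c=1) fox(c=3) hen(c=5) melon(c=6)]
  19. access rat: HIT, count now 2. Cache: [berry(c=1) yak(c=1) kiwi(c=1) rat(c=2) fox(c=3) hen(c=5) melon(c=6)]
  20. access fox: HIT, count now 4. Cache: [berry(c=1) yak(c=1) kiwi(c=1) rat(c=2) fox(c=4) hen(c=5) melon(c=6)]
  21. access apple: MISS. Cache: [berry(c=1) yak(c=1) kiwi(c=1) apple(c=1) rat(c=2) fox(c=4) hen(c=5) melon(c=6)]
  22. access yak: HIT, count now 2. Cache: [berry(c=1) kiwi(c=1) apple(c=1) rat(c=2) yak(c=2) fox(c=4) hen(c=5) melon(c=6)]
  23. access bat: MISS, evict berry(c=1). Cache: [kiwi(c=1) apple(c=1) bat(c=1) rat(c=2) yak(c=2) fox(c=4) hen(c=5) melon(c=6)]
Total: 14 hits, 9 misses, 1 evictions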